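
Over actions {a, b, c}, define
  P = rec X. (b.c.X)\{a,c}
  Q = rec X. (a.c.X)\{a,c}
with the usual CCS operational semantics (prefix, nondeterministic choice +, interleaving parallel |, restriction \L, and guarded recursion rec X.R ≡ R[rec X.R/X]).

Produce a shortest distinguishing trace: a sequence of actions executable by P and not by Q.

b

Reachable graph of P (2 states):
  s0 = rec X. (b.c.X)\{a,c} | =b=> s1
  s1 = (c.(rec X. (b.c.X)\{a,c}))\{a,c} | ∅
Reachable graph of Q (1 states):
  t0 = rec X. (a.c.X)\{a,c} | ∅
Executing b from P (initial set {s0}):
  step 1 (b): {s1}
  — P admits the full trace.
Executing b from Q (initial set {t0}):
  step 1 (b): ∅  — Q cannot continue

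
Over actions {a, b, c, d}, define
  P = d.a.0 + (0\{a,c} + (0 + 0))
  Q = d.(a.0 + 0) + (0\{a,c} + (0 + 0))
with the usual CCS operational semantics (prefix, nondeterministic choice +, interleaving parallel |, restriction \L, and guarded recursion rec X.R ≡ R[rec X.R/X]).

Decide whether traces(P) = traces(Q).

LTS(P): 3 reachable states
  m0 = d.a.0 + (0\{a,c} + (0 + 0)) :: —d→ m1
  m1 = a.0 :: —a→ m2
  m2 = 0 :: ∅
LTS(Q): 3 reachable states
  n0 = d.(a.0 + 0) + (0\{a,c} + (0 + 0)) :: —d→ n1
  n1 = a.0 + 0 :: —a→ n2
  n2 = 0 :: ∅
Bisimilarity quotient blocks:
  B0 = {m0, n0}
  B1 = {m1, n1}
  B2 = {m2, n2}
m0 ∈ B0, n0 ∈ B0 → same block
Bisimilar ⇒ trace-equivalent.

trace-equivalent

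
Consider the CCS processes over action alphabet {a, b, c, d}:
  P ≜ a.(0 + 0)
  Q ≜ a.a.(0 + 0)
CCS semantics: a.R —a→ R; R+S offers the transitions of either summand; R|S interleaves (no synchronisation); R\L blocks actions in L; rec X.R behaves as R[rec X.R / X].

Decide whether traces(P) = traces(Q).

P's transition system — 2 states:
  p0 = a.(0 + 0) :: ··a··> p1
  p1 = 0 + 0 :: ·
Q's transition system — 3 states:
  q0 = a.a.(0 + 0) :: ··a··> q1
  q1 = a.(0 + 0) :: ··a··> q2
  q2 = 0 + 0 :: ·
Executing aa from Q (initial set {q0}):
  [1] a ⇒ {q1}
  [2] a ⇒ {q2}
  Q completes σ.
Executing aa from P (initial set {p0}):
  [1] a ⇒ {p1}
  [2] a ⇒ ∅ (P stuck)

trace-distinct — witness ⟨aa⟩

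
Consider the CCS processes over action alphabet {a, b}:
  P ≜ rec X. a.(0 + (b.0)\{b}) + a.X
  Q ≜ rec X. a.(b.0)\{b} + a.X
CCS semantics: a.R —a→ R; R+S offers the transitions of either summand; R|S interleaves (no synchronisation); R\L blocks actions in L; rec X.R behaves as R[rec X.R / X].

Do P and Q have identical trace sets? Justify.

trace-equivalent

LTS(P): 2 reachable states
  p0 = rec X. a.(0 + (b.0)\{b}) + a.X :: --a--▸ p0, --a--▸ p1
  p1 = 0 + (b.0)\{b} :: deadlocked
LTS(Q): 2 reachable states
  q0 = rec X. a.(b.0)\{b} + a.X :: --a--▸ q0, --a--▸ q1
  q1 = (b.0)\{b} :: deadlocked
Coarsest stable partition (strong bisimilarity classes):
  B0 = {p0, q0}
  B1 = {p1, q1}
p0 ∈ B0, q0 ∈ B0 → same block
Bisimilar ⇒ trace-equivalent.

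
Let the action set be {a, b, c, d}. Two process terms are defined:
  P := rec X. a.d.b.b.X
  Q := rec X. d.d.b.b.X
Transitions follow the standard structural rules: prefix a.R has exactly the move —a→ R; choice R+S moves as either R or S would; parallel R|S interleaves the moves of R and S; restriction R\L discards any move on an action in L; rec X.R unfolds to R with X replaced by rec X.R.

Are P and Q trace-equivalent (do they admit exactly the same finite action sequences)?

LTS(P): 4 reachable states
  u0 = rec X. a.d.b.b.X ⊢ --a--▸ u1
  u1 = d.b.b.(rec X. a.d.b.b.X) ⊢ --d--▸ u2
  u2 = b.b.(rec X. a.d.b.b.X) ⊢ --b--▸ u3
  u3 = b.(rec X. a.d.b.b.X) ⊢ --b--▸ u0
LTS(Q): 4 reachable states
  v0 = rec X. d.d.b.b.X ⊢ --d--▸ v1
  v1 = d.b.b.(rec X. d.d.b.b.X) ⊢ --d--▸ v2
  v2 = b.b.(rec X. d.d.b.b.X) ⊢ --b--▸ v3
  v3 = b.(rec X. d.d.b.b.X) ⊢ --b--▸ v0
Trace ⟨a⟩ through P, begin at {u0}:
  [1] a ⇒ {u1}
  P completes σ.
Trace ⟨a⟩ through Q, begin at {v0}:
  [1] a ⇒ no successor for Q

trace-distinct — witness ⟨a⟩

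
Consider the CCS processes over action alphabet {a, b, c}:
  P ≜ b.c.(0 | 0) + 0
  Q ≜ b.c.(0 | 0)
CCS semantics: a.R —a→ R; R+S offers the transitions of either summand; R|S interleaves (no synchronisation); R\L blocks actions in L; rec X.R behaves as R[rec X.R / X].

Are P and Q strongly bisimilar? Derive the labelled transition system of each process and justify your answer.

bisimilar

Reachable graph of P (3 states):
  p0 = b.c.(0 | 0) + 0 | ··b··> p1
  p1 = c.(0 | 0) | ··c··> p2
  p2 = 0 | 0 | stopped
Reachable graph of Q (3 states):
  q0 = b.c.(0 | 0) | ··b··> q1
  q1 = c.(0 | 0) | ··c··> q2
  q2 = 0 | 0 | stopped
Coarsest stable partition (strong bisimilarity classes):
  B0 = {p0, q0}
  B1 = {p1, q1}
  B2 = {p2, q2}
p0 ∈ B0, q0 ∈ B0 → same block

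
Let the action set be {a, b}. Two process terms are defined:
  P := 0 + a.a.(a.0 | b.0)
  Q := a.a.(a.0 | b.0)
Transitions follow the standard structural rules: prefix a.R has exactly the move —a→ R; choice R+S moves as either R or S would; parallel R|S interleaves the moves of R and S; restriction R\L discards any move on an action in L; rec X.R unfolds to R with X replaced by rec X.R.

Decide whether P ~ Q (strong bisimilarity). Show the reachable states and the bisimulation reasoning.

Reachable graph of P (6 states):
  u0 = 0 + a.a.(a.0 | b.0) → -a-> u1
  u1 = a.(a.0 | b.0) → -a-> u2
  u2 = a.0 | b.0 → -a-> u3, -b-> u4
  u3 = 0 | b.0 → -b-> u5
  u4 = a.0 | 0 → -a-> u5
  u5 = 0 | 0 → (no moves)
Reachable graph of Q (6 states):
  v0 = a.a.(a.0 | b.0) → -a-> v1
  v1 = a.(a.0 | b.0) → -a-> v2
  v2 = a.0 | b.0 → -a-> v3, -b-> v4
  v3 = 0 | b.0 → -b-> v5
  v4 = a.0 | 0 → -a-> v5
  v5 = 0 | 0 → (no moves)
Coarsest stable partition (strong bisimilarity classes):
  B0 = {u0, v0}
  B1 = {u1, v1}
  B2 = {u2, v2}
  B3 = {u3, v3}
  B4 = {u5, v5}
  B5 = {u4, v4}
u0 ∈ B0, v0 ∈ B0 → same block

bisimilar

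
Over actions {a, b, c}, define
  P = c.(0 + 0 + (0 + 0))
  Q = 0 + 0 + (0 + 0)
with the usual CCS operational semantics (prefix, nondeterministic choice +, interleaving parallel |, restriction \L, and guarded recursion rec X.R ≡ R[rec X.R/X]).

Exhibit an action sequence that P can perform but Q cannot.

Reachable graph of P (2 states):
  s0 = c.(0 + 0 + (0 + 0)) → —c→ s1
  s1 = 0 + 0 + (0 + 0) → (no moves)
Reachable graph of Q (1 states):
  t0 = 0 + 0 + (0 + 0) → (no moves)
Trace ⟨c⟩ through P, begin at {s0}:
  step 1 (c): {s1}
  P completes σ.
Trace ⟨c⟩ through Q, begin at {t0}:
  step 1 (c): no successor for Q

c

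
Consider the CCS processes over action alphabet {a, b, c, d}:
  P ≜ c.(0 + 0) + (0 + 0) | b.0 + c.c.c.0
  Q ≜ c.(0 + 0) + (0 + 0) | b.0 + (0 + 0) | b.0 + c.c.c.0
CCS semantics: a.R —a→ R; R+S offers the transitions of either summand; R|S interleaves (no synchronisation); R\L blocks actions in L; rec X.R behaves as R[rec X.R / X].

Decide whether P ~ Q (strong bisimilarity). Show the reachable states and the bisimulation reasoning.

P's transition system — 6 states:
  m0 = c.(0 + 0) + (0 + 0) | b.0 + c.c.c.0 | --b--▸ m1, --c--▸ m2, --c--▸ m3
  m1 = (0 + 0) | 0 | ∅
  m2 = 0 + 0 | ∅
  m3 = c.c.0 | --c--▸ m4
  m4 = c.0 | --c--▸ m5
  m5 = 0 | ∅
Q's transition system — 6 states:
  n0 = c.(0 + 0) + (0 + 0) | b.0 + (0 + 0) | b.0 + c.c.c.0 | --b--▸ n1, --c--▸ n2, --c--▸ n3
  n1 = (0 + 0) | 0 | ∅
  n2 = 0 + 0 | ∅
  n3 = c.c.0 | --c--▸ n4
  n4 = c.0 | --c--▸ n5
  n5 = 0 | ∅
Bisimilarity quotient blocks:
  B0 = {m0, n0}
  B1 = {m3, n3}
  B2 = {m4, n4}
  B3 = {m1, m2, m5, n1, n2, n5}
m0 ∈ B0, n0 ∈ B0 → same block

bisimilar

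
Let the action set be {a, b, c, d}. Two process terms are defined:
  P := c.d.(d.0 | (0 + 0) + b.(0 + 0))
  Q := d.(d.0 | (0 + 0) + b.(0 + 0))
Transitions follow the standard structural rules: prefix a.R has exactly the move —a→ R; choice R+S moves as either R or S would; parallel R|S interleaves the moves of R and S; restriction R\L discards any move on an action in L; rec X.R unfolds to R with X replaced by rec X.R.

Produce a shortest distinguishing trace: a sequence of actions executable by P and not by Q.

c

Reachable graph of P (5 states):
  p0 = c.d.(d.0 | (0 + 0) + b.(0 + 0)) has moves =c=> p1
  p1 = d.(d.0 | (0 + 0) + b.(0 + 0)) has moves =d=> p2
  p2 = d.0 | (0 + 0) + b.(0 + 0) has moves =b=> p3, =d=> p4
  p3 = 0 + 0 has moves stopped
  p4 = 0 | (0 + 0) has moves stopped
Reachable graph of Q (4 states):
  q0 = d.(d.0 | (0 + 0) + b.(0 + 0)) has moves =d=> q1
  q1 = d.0 | (0 + 0) + b.(0 + 0) has moves =b=> q2, =d=> q3
  q2 = 0 + 0 has moves stopped
  q3 = 0 | (0 + 0) has moves stopped
Trace ⟨c⟩ through P, begin at {p0}:
  [1] c ⇒ {p1}
  P completes σ.
Trace ⟨c⟩ through Q, begin at {q0}:
  [1] c ⇒ ∅  — Q cannot continue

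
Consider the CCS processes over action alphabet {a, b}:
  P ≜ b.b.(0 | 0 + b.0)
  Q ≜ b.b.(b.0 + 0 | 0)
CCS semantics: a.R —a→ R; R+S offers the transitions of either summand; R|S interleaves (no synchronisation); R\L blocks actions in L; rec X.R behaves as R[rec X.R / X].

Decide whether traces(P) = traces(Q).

LTS(P): 4 reachable states
  p0 = b.b.(0 | 0 + b.0) ⊢ =b=> p1
  p1 = b.(0 | 0 + b.0) ⊢ =b=> p2
  p2 = 0 | 0 + b.0 ⊢ =b=> p3
  p3 = 0 ⊢ ∅
LTS(Q): 4 reachable states
  q0 = b.b.(b.0 + 0 | 0) ⊢ =b=> q1
  q1 = b.(b.0 + 0 | 0) ⊢ =b=> q2
  q2 = b.0 + 0 | 0 ⊢ =b=> q3
  q3 = 0 ⊢ ∅
Coarsest stable partition (strong bisimilarity classes):
  B0 = {p0, q0}
  B1 = {p1, q1}
  B2 = {p2, q2}
  B3 = {p3, q3}
p0 ∈ B0, q0 ∈ B0 → same block
Bisimilar ⇒ trace-equivalent.

traces(P) = traces(Q)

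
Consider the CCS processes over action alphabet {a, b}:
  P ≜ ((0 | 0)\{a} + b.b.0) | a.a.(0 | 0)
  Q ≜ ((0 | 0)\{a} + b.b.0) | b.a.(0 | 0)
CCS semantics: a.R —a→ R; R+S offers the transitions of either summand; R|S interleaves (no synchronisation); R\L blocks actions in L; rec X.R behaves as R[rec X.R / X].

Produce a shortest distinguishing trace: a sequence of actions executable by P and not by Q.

a

LTS(P): 9 reachable states
  s0 = ((0 | 0)\{a} + b.b.0) | a.a.(0 | 0) :: ··a··> s1, ··b··> s2
  s1 = ((0 | 0)\{a} + b.b.0) | a.(0 | 0) :: ··a··> s3, ··b··> s4
  s2 = b.0 | a.a.(0 | 0) :: ··a··> s4, ··b··> s5
  s3 = ((0 | 0)\{a} + b.b.0) | (0 | 0) :: ··b··> s6
  s4 = b.0 | a.(0 | 0) :: ··a··> s6, ··b··> s7
  s5 = 0 | a.a.(0 | 0) :: ··a··> s7
  s6 = b.0 | (0 | 0) :: ··b··> s8
  s7 = 0 | a.(0 | 0) :: ··a··> s8
  s8 = 0 | (0 | 0) :: (no moves)
LTS(Q): 9 reachable states
  t0 = ((0 | 0)\{a} + b.b.0) | b.a.(0 | 0) :: ··b··> t1, ··b··> t2
  t1 = ((0 | 0)\{a} + b.b.0) | a.(0 | 0) :: ··a··> t3, ··b··> t4
  t2 = b.0 | b.a.(0 | 0) :: ··b··> t4, ··b··> t5
  t3 = ((0 | 0)\{a} + b.b.0) | (0 | 0) :: ··b··> t6
  t4 = b.0 | a.(0 | 0) :: ··a··> t6, ··b··> t7
  t5 = 0 | b.a.(0 | 0) :: ··b··> t7
  t6 = b.0 | (0 | 0) :: ··b··> t8
  t7 = 0 | a.(0 | 0) :: ··a··> t8
  t8 = 0 | (0 | 0) :: (no moves)
Run σ = ⟨a⟩ on P: start {s0}
  [1] a ⇒ {s1}
  — P admits the full trace.
Run σ = ⟨a⟩ on Q: start {t0}
  [1] a ⇒ ∅  — Q cannot continue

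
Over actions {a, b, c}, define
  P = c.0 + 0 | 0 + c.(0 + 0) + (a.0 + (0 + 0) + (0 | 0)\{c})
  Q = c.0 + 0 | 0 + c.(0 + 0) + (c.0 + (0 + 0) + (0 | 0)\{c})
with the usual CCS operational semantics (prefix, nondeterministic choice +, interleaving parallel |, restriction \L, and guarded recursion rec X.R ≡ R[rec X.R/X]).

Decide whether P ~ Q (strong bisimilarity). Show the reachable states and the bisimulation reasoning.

LTS(P): 3 reachable states
  p0 = c.0 + 0 | 0 + c.(0 + 0) + (a.0 + (0 + 0) + (0 | 0)\{c}) has moves --a--▸ p1, --c--▸ p1, --c--▸ p2
  p1 = 0 has moves deadlocked
  p2 = 0 + 0 has moves deadlocked
LTS(Q): 3 reachable states
  q0 = c.0 + 0 | 0 + c.(0 + 0) + (c.0 + (0 + 0) + (0 | 0)\{c}) has moves --c--▸ q1, --c--▸ q2
  q1 = 0 has moves deadlocked
  q2 = 0 + 0 has moves deadlocked
Coarsest stable partition (strong bisimilarity classes):
  B0 = {p0}
  B1 = {p1, p2, q1, q2}
  B2 = {q0}
p0 ∈ B0, q0 ∈ B2 → different blocks

P ≁ Q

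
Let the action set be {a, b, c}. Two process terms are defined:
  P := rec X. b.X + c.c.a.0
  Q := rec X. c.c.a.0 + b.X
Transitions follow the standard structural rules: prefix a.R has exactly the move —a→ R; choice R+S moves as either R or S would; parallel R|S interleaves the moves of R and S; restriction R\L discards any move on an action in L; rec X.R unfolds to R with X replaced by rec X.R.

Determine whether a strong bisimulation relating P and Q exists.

YES

P's transition system — 4 states:
  s0 = rec X. b.X + c.c.a.0 | =b=> s0, =c=> s1
  s1 = c.a.0 | =c=> s2
  s2 = a.0 | =a=> s3
  s3 = 0 | ·
Q's transition system — 4 states:
  t0 = rec X. c.c.a.0 + b.X | =b=> t0, =c=> t1
  t1 = c.a.0 | =c=> t2
  t2 = a.0 | =a=> t3
  t3 = 0 | ·
Partition-refinement fixed point:
  B0 = {s0, t0}
  B1 = {s1, t1}
  B2 = {s2, t2}
  B3 = {s3, t3}
s0 ∈ B0, t0 ∈ B0 → same block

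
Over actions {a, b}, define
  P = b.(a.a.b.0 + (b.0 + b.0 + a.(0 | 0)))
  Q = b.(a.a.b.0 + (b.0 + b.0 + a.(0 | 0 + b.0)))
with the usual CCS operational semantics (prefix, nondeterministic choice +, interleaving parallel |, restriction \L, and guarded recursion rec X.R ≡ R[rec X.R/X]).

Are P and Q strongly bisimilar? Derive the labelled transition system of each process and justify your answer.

NO

LTS(P): 6 reachable states
  p0 = b.(a.a.b.0 + (b.0 + b.0 + a.(0 | 0))) has moves —b→ p1
  p1 = a.a.b.0 + (b.0 + b.0 + a.(0 | 0)) has moves —a→ p2, —a→ p3, —b→ p4
  p2 = 0 | 0 has moves ∅
  p3 = a.b.0 has moves —a→ p5
  p4 = 0 has moves ∅
  p5 = b.0 has moves —b→ p4
LTS(Q): 6 reachable states
  q0 = b.(a.a.b.0 + (b.0 + b.0 + a.(0 | 0 + b.0))) has moves —b→ q1
  q1 = a.a.b.0 + (b.0 + b.0 + a.(0 | 0 + b.0)) has moves —a→ q2, —a→ q3, —b→ q4
  q2 = 0 | 0 + b.0 has moves —b→ q4
  q3 = a.b.0 has moves —a→ q5
  q4 = 0 has moves ∅
  q5 = b.0 has moves —b→ q4
Coarsest stable partition (strong bisimilarity classes):
  B0 = {p0}
  B1 = {p1}
  B2 = {p3, q3}
  B3 = {p5, q2, q5}
  B4 = {p2, p4, q4}
  B5 = {q0}
  B6 = {q1}
p0 ∈ B0, q0 ∈ B5 → different blocks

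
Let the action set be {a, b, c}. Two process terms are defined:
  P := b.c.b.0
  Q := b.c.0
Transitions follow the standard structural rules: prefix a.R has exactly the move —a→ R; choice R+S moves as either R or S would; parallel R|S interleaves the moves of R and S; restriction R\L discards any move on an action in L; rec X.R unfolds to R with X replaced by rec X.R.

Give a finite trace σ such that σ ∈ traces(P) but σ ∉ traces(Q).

Reachable graph of P (4 states):
  u0 = b.c.b.0 has moves -b-> u1
  u1 = c.b.0 has moves -c-> u2
  u2 = b.0 has moves -b-> u3
  u3 = 0 has moves (no moves)
Reachable graph of Q (3 states):
  v0 = b.c.0 has moves -b-> v1
  v1 = c.0 has moves -c-> v2
  v2 = 0 has moves (no moves)
Executing bcb from P (initial set {u0}):
  after b @ step 1: {u1}
  after c @ step 2: {u2}
  after b @ step 3: {u3}
  ✓ P
Executing bcb from Q (initial set {v0}):
  after b @ step 1: {v1}
  after c @ step 2: {v2}
  after b @ step 3: ∅ (Q stuck)

bcb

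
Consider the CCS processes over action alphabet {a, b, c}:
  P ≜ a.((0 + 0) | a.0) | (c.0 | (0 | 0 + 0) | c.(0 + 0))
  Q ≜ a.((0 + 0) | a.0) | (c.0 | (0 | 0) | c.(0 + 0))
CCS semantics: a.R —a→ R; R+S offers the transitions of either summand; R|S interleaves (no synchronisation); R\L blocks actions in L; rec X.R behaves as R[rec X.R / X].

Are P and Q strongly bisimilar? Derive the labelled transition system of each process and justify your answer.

Reachable graph of P (12 states):
  u0 = a.((0 + 0) | a.0) | (c.0 | (0 | 0 + 0) | c.(0 + 0)) :: -a-> u1, -c-> u2, -c-> u3
  u1 = (0 + 0) | a.0 | (c.0 | (0 | 0 + 0) | c.(0 + 0)) :: -a-> u4, -c-> u5, -c-> u6
  u2 = a.((0 + 0) | a.0) | (0 | (0 | 0 + 0) | c.(0 + 0)) :: -a-> u5, -c-> u7
  u3 = a.((0 + 0) | a.0) | (c.0 | (0 | 0 + 0) | (0 + 0)) :: -a-> u6, -c-> u7
  u4 = (0 + 0) | 0 | (c.0 | (0 | 0 + 0) | c.(0 + 0)) :: -c-> u8, -c-> u9
  u5 = (0 + 0) | a.0 | (0 | (0 | 0 + 0) | c.(0 + 0)) :: -a-> u8, -c-> u10
  u6 = (0 + 0) | a.0 | (c.0 | (0 | 0 + 0) | (0 + 0)) :: -a-> u9, -c-> u10
  u7 = a.((0 + 0) | a.0) | (0 | (0 | 0 + 0) | (0 + 0)) :: -a-> u10
  u8 = (0 + 0) | 0 | (0 | (0 | 0 + 0) | c.(0 + 0)) :: -c-> u11
  u9 = (0 + 0) | 0 | (c.0 | (0 | 0 + 0) | (0 + 0)) :: -c-> u11
  u10 = (0 + 0) | a.0 | (0 | (0 | 0 + 0) | (0 + 0)) :: -a-> u11
  u11 = (0 + 0) | 0 | (0 | (0 | 0 + 0) | (0 + 0)) :: stopped
Reachable graph of Q (12 states):
  v0 = a.((0 + 0) | a.0) | (c.0 | (0 | 0) | c.(0 + 0)) :: -a-> v1, -c-> v2, -c-> v3
  v1 = (0 + 0) | a.0 | (c.0 | (0 | 0) | c.(0 + 0)) :: -a-> v4, -c-> v5, -c-> v6
  v2 = a.((0 + 0) | a.0) | (0 | (0 | 0) | c.(0 + 0)) :: -a-> v5, -c-> v7
  v3 = a.((0 + 0) | a.0) | (c.0 | (0 | 0) | (0 + 0)) :: -a-> v6, -c-> v7
  v4 = (0 + 0) | 0 | (c.0 | (0 | 0) | c.(0 + 0)) :: -c-> v8, -c-> v9
  v5 = (0 + 0) | a.0 | (0 | (0 | 0) | c.(0 + 0)) :: -a-> v8, -c-> v10
  v6 = (0 + 0) | a.0 | (c.0 | (0 | 0) | (0 + 0)) :: -a-> v9, -c-> v10
  v7 = a.((0 + 0) | a.0) | (0 | (0 | 0) | (0 + 0)) :: -a-> v10
  v8 = (0 + 0) | 0 | (0 | (0 | 0) | c.(0 + 0)) :: -c-> v11
  v9 = (0 + 0) | 0 | (c.0 | (0 | 0) | (0 + 0)) :: -c-> v11
  v10 = (0 + 0) | a.0 | (0 | (0 | 0) | (0 + 0)) :: -a-> v11
  v11 = (0 + 0) | 0 | (0 | (0 | 0) | (0 + 0)) :: stopped
Coarsest stable partition (strong bisimilarity classes):
  B0 = {u0, v0}
  B1 = {u1, v1}
  B2 = {u5, u6, v5, v6}
  B3 = {u10, v10}
  B4 = {u11, v11}
  B5 = {u8, u9, v8, v9}
  B6 = {u4, v4}
  B7 = {u2, u3, v2, v3}
  B8 = {u7, v7}
u0 ∈ B0, v0 ∈ B0 → same block

bisimilar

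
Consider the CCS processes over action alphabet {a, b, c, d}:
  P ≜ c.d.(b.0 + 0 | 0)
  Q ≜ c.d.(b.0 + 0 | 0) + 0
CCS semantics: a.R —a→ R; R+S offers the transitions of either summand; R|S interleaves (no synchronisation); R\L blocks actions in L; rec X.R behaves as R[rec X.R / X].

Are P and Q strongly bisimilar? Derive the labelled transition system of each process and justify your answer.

P's transition system — 4 states:
  u0 = c.d.(b.0 + 0 | 0) → --c--▸ u1
  u1 = d.(b.0 + 0 | 0) → --d--▸ u2
  u2 = b.0 + 0 | 0 → --b--▸ u3
  u3 = 0 → ∅
Q's transition system — 4 states:
  v0 = c.d.(b.0 + 0 | 0) + 0 → --c--▸ v1
  v1 = d.(b.0 + 0 | 0) → --d--▸ v2
  v2 = b.0 + 0 | 0 → --b--▸ v3
  v3 = 0 → ∅
Coarsest stable partition (strong bisimilarity classes):
  B0 = {u0, v0}
  B1 = {u1, v1}
  B2 = {u2, v2}
  B3 = {u3, v3}
u0 ∈ B0, v0 ∈ B0 → same block

YES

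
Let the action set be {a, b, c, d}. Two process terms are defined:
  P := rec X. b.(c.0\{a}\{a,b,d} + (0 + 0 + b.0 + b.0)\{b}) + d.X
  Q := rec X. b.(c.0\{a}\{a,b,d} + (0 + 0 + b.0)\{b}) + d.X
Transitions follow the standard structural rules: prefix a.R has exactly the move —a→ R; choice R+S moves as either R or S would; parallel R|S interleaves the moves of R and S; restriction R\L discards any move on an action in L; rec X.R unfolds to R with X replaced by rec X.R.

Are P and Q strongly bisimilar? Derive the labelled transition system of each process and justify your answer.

Reachable graph of P (3 states):
  p0 = rec X. b.(c.0\{a}\{a,b,d} + (0 + 0 + b.0 + b.0)\{b}) + d.X | ··b··> p1, ··d··> p0
  p1 = c.0\{a}\{a,b,d} + (0 + 0 + b.0 + b.0)\{b} | ··c··> p2
  p2 = 0\{a}\{a,b,d} | stopped
Reachable graph of Q (3 states):
  q0 = rec X. b.(c.0\{a}\{a,b,d} + (0 + 0 + b.0)\{b}) + d.X | ··b··> q1, ··d··> q0
  q1 = c.0\{a}\{a,b,d} + (0 + 0 + b.0)\{b} | ··c··> q2
  q2 = 0\{a}\{a,b,d} | stopped
Coarsest stable partition (strong bisimilarity classes):
  B0 = {p0, q0}
  B1 = {p1, q1}
  B2 = {p2, q2}
p0 ∈ B0, q0 ∈ B0 → same block

P ~ Q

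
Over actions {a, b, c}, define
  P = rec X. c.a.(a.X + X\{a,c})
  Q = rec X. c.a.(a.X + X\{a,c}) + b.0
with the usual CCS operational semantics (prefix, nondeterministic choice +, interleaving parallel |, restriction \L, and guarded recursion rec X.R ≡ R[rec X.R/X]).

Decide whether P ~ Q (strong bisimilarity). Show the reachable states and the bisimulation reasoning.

LTS(P): 3 reachable states
  u0 = rec X. c.a.(a.X + X\{a,c}) | ··c··> u1
  u1 = a.(a.(rec X. c.a.(a.X + X\{a,c})) + (rec X. c.a.(a.X + X\{a,c}))\{a,c}) | ··a··> u2
  u2 = a.(rec X. c.a.(a.X + X\{a,c})) + (rec X. c.a.(a.X + X\{a,c}))\{a,c} | ··a··> u0
LTS(Q): 5 reachable states
  v0 = rec X. c.a.(a.X + X\{a,c}) + b.0 | ··b··> v1, ··c··> v2
  v1 = 0 | ·
  v2 = a.(a.(rec X. c.a.(a.X + X\{a,c}) + b.0) + (rec X. c.a.(a.X + X\{a,c}) + b.0)\{a,c}) | ··a··> v3
  v3 = a.(rec X. c.a.(a.X + X\{a,c}) + b.0) + (rec X. c.a.(a.X + X\{a,c}) + b.0)\{a,c} | ··a··> v0, ··b··> v4
  v4 = 0\{a,c} | ·
Partition-refinement fixed point:
  B0 = {u0}
  B1 = {u1}
  B2 = {u2}
  B3 = {v0}
  B4 = {v1, v4}
  B5 = {v2}
  B6 = {v3}
u0 ∈ B0, v0 ∈ B3 → different blocks

NO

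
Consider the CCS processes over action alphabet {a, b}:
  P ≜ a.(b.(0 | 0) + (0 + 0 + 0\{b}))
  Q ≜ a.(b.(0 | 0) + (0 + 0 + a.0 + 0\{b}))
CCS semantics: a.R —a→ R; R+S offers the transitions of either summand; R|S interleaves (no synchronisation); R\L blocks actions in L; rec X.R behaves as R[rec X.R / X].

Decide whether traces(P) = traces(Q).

Reachable graph of P (3 states):
  p0 = a.(b.(0 | 0) + (0 + 0 + 0\{b})) ⊢ —a→ p1
  p1 = b.(0 | 0) + (0 + 0 + 0\{b}) ⊢ —b→ p2
  p2 = 0 | 0 ⊢ stopped
Reachable graph of Q (4 states):
  q0 = a.(b.(0 | 0) + (0 + 0 + a.0 + 0\{b})) ⊢ —a→ q1
  q1 = b.(0 | 0) + (0 + 0 + a.0 + 0\{b}) ⊢ —a→ q2, —b→ q3
  q2 = 0 ⊢ stopped
  q3 = 0 | 0 ⊢ stopped
Executing aa from Q (initial set {q0}):
  after a @ step 1: {q1}
  after a @ step 2: {q2}
  — Q admits the full trace.
Executing aa from P (initial set {p0}):
  after a @ step 1: {p1}
  after a @ step 2: ∅  — P cannot continue

traces(P) ≠ traces(Q) — witness ⟨aa⟩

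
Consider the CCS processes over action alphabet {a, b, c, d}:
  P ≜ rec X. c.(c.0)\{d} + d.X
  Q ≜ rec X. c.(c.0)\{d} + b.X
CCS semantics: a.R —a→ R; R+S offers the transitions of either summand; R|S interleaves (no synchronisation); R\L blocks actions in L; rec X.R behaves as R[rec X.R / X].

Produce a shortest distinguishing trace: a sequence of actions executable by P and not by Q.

Reachable graph of P (3 states):
  p0 = rec X. c.(c.0)\{d} + d.X ⊢ —c→ p1, —d→ p0
  p1 = (c.0)\{d} ⊢ —c→ p2
  p2 = 0\{d} ⊢ stopped
Reachable graph of Q (3 states):
  q0 = rec X. c.(c.0)\{d} + b.X ⊢ —b→ q0, —c→ q1
  q1 = (c.0)\{d} ⊢ —c→ q2
  q2 = 0\{d} ⊢ stopped
Run σ = ⟨d⟩ on P: start {p0}
  step 1 (d): {p0}
  ✓ P
Run σ = ⟨d⟩ on Q: start {q0}
  step 1 (d): no successor for Q

d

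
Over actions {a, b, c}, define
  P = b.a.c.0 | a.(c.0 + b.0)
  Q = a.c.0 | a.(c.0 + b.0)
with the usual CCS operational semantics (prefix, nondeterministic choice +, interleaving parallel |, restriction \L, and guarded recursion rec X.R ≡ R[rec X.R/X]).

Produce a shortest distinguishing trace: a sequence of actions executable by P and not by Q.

b

LTS(P): 12 reachable states
  m0 = b.a.c.0 | a.(c.0 + b.0) :: —a→ m1, —b→ m2
  m1 = b.a.c.0 | (c.0 + b.0) :: —b→ m3, —b→ m4, —c→ m4
  m2 = a.c.0 | a.(c.0 + b.0) :: —a→ m3, —a→ m5
  m3 = a.c.0 | (c.0 + b.0) :: —a→ m6, —b→ m7, —c→ m7
  m4 = b.a.c.0 | 0 :: —b→ m7
  m5 = c.0 | a.(c.0 + b.0) :: —a→ m6, —c→ m8
  m6 = c.0 | (c.0 + b.0) :: —b→ m9, —c→ m10, —c→ m9
  m7 = a.c.0 | 0 :: —a→ m9
  m8 = 0 | a.(c.0 + b.0) :: —a→ m10
  m9 = c.0 | 0 :: —c→ m11
  m10 = 0 | (c.0 + b.0) :: —b→ m11, —c→ m11
  m11 = 0 | 0 :: ∅
LTS(Q): 9 reachable states
  n0 = a.c.0 | a.(c.0 + b.0) :: —a→ n1, —a→ n2
  n1 = a.c.0 | (c.0 + b.0) :: —a→ n3, —b→ n4, —c→ n4
  n2 = c.0 | a.(c.0 + b.0) :: —a→ n3, —c→ n5
  n3 = c.0 | (c.0 + b.0) :: —b→ n6, —c→ n6, —c→ n7
  n4 = a.c.0 | 0 :: —a→ n6
  n5 = 0 | a.(c.0 + b.0) :: —a→ n7
  n6 = c.0 | 0 :: —c→ n8
  n7 = 0 | (c.0 + b.0) :: —b→ n8, —c→ n8
  n8 = 0 | 0 :: ∅
Trace ⟨b⟩ through P, begin at {m0}:
  after b @ step 1: {m2}
  ✓ P
Trace ⟨b⟩ through Q, begin at {n0}:
  after b @ step 1: ∅  — Q cannot continue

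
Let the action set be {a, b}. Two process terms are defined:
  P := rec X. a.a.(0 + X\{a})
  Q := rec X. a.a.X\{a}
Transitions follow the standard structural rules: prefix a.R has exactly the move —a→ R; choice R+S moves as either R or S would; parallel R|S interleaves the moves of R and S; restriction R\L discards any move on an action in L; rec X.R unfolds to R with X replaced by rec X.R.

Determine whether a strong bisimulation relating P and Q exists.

bisimilar

Reachable graph of P (3 states):
  u0 = rec X. a.a.(0 + X\{a}) → —a→ u1
  u1 = a.(0 + (rec X. a.a.(0 + X\{a}))\{a}) → —a→ u2
  u2 = 0 + (rec X. a.a.(0 + X\{a}))\{a} → stopped
Reachable graph of Q (3 states):
  v0 = rec X. a.a.X\{a} → —a→ v1
  v1 = a.(rec X. a.a.X\{a})\{a} → —a→ v2
  v2 = (rec X. a.a.X\{a})\{a} → stopped
Partition-refinement fixed point:
  B0 = {u0, v0}
  B1 = {u1, v1}
  B2 = {u2, v2}
u0 ∈ B0, v0 ∈ B0 → same block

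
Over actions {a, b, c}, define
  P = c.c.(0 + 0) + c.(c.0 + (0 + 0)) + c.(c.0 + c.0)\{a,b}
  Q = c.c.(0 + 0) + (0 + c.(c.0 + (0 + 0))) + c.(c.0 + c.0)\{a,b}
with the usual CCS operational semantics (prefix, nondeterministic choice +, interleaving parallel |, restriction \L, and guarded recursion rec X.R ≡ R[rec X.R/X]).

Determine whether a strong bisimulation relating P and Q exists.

LTS(P): 7 reachable states
  p0 = c.c.(0 + 0) + c.(c.0 + (0 + 0)) + c.(c.0 + c.0)\{a,b} ⊢ --c--▸ p1, --c--▸ p2, --c--▸ p3
  p1 = (c.0 + c.0)\{a,b} ⊢ --c--▸ p4
  p2 = c.(0 + 0) ⊢ --c--▸ p5
  p3 = c.0 + (0 + 0) ⊢ --c--▸ p6
  p4 = 0\{a,b} ⊢ ∅
  p5 = 0 + 0 ⊢ ∅
  p6 = 0 ⊢ ∅
LTS(Q): 7 reachable states
  q0 = c.c.(0 + 0) + (0 + c.(c.0 + (0 + 0))) + c.(c.0 + c.0)\{a,b} ⊢ --c--▸ q1, --c--▸ q2, --c--▸ q3
  q1 = (c.0 + c.0)\{a,b} ⊢ --c--▸ q4
  q2 = c.(0 + 0) ⊢ --c--▸ q5
  q3 = c.0 + (0 + 0) ⊢ --c--▸ q6
  q4 = 0\{a,b} ⊢ ∅
  q5 = 0 + 0 ⊢ ∅
  q6 = 0 ⊢ ∅
Bisimilarity quotient blocks:
  B0 = {p0, q0}
  B1 = {p1, p2, p3, q1, q2, q3}
  B2 = {p4, p5, p6, q4, q5, q6}
p0 ∈ B0, q0 ∈ B0 → same block

P ~ Q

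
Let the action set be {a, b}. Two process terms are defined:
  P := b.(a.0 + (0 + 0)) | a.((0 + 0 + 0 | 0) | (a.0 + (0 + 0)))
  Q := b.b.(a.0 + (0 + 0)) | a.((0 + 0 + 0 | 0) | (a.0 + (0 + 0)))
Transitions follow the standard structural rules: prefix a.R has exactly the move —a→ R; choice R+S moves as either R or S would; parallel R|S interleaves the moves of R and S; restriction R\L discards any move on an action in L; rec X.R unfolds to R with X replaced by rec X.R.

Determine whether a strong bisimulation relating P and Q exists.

LTS(P): 9 reachable states
  m0 = b.(a.0 + (0 + 0)) | a.((0 + 0 + 0 | 0) | (a.0 + (0 + 0))) | --a--▸ m1, --b--▸ m2
  m1 = b.(a.0 + (0 + 0)) | ((0 + 0 + 0 | 0) | (a.0 + (0 + 0))) | --a--▸ m3, --b--▸ m4
  m2 = (a.0 + (0 + 0)) | a.((0 + 0 + 0 | 0) | (a.0 + (0 + 0))) | --a--▸ m4, --a--▸ m5
  m3 = b.(a.0 + (0 + 0)) | ((0 + 0 + 0 | 0) | 0) | --b--▸ m6
  m4 = (a.0 + (0 + 0)) | ((0 + 0 + 0 | 0) | (a.0 + (0 + 0))) | --a--▸ m6, --a--▸ m7
  m5 = 0 | a.((0 + 0 + 0 | 0) | (a.0 + (0 + 0))) | --a--▸ m7
  m6 = (a.0 + (0 + 0)) | ((0 + 0 + 0 | 0) | 0) | --a--▸ m8
  m7 = 0 | ((0 + 0 + 0 | 0) | (a.0 + (0 + 0))) | --a--▸ m8
  m8 = 0 | ((0 + 0 + 0 | 0) | 0) | ∅
LTS(Q): 12 reachable states
  n0 = b.b.(a.0 + (0 + 0)) | a.((0 + 0 + 0 | 0) | (a.0 + (0 + 0))) | --a--▸ n1, --b--▸ n2
  n1 = b.b.(a.0 + (0 + 0)) | ((0 + 0 + 0 | 0) | (a.0 + (0 + 0))) | --a--▸ n3, --b--▸ n4
  n2 = b.(a.0 + (0 + 0)) | a.((0 + 0 + 0 | 0) | (a.0 + (0 + 0))) | --a--▸ n4, --b--▸ n5
  n3 = b.b.(a.0 + (0 + 0)) | ((0 + 0 + 0 | 0) | 0) | --b--▸ n6
  n4 = b.(a.0 + (0 + 0)) | ((0 + 0 + 0 | 0) | (a.0 + (0 + 0))) | --a--▸ n6, --b--▸ n7
  n5 = (a.0 + (0 + 0)) | a.((0 + 0 + 0 | 0) | (a.0 + (0 + 0))) | --a--▸ n7, --a--▸ n8
  n6 = b.(a.0 + (0 + 0)) | ((0 + 0 + 0 | 0) | 0) | --b--▸ n9
  n7 = (a.0 + (0 + 0)) | ((0 + 0 + 0 | 0) | (a.0 + (0 + 0))) | --a--▸ n10, --a--▸ n9
  n8 = 0 | a.((0 + 0 + 0 | 0) | (a.0 + (0 + 0))) | --a--▸ n10
  n9 = (a.0 + (0 + 0)) | ((0 + 0 + 0 | 0) | 0) | --a--▸ n11
  n10 = 0 | ((0 + 0 + 0 | 0) | (a.0 + (0 + 0))) | --a--▸ n11
  n11 = 0 | ((0 + 0 + 0 | 0) | 0) | ∅
Partition-refinement fixed point:
  B0 = {m0, n2}
  B1 = {m1, n4}
  B2 = {m3, n6}
  B3 = {m6, m7, n10, n9}
  B4 = {m8, n11}
  B5 = {m4, m5, n7, n8}
  B6 = {m2, n5}
  B7 = {n0}
  B8 = {n1}
  B9 = {n3}
m0 ∈ B0, n0 ∈ B7 → different blocks

NO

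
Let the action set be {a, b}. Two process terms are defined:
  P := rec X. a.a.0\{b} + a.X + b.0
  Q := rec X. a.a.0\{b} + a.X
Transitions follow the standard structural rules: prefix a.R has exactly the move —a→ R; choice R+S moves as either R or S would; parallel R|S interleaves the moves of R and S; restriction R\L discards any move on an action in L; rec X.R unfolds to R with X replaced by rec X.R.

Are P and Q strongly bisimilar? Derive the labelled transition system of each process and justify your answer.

NO

LTS(P): 4 reachable states
  s0 = rec X. a.a.0\{b} + a.X + b.0 :: -a-> s0, -a-> s1, -b-> s2
  s1 = a.0\{b} :: -a-> s3
  s2 = 0 :: ∅
  s3 = 0\{b} :: ∅
LTS(Q): 3 reachable states
  t0 = rec X. a.a.0\{b} + a.X :: -a-> t0, -a-> t1
  t1 = a.0\{b} :: -a-> t2
  t2 = 0\{b} :: ∅
Partition-refinement fixed point:
  B0 = {s0}
  B1 = {s2, s3, t2}
  B2 = {s1, t1}
  B3 = {t0}
s0 ∈ B0, t0 ∈ B3 → different blocks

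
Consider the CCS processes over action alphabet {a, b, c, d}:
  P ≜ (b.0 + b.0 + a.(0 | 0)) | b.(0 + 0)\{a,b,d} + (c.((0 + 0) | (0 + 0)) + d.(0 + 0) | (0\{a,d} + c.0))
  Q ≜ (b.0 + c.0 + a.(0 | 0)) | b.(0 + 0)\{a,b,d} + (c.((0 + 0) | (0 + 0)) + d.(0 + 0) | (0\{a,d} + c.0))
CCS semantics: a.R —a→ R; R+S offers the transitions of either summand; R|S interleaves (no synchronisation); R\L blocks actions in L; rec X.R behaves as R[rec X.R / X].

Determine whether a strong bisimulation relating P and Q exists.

not bisimilar

P's transition system — 10 states:
  u0 = (b.0 + b.0 + a.(0 | 0)) | b.(0 + 0)\{a,b,d} + (c.((0 + 0) | (0 + 0)) + d.(0 + 0) | (0\{a,d} + c.0)) ⊢ ··a··> u1, ··b··> u2, ··b··> u3, ··c··> u4, ··c··> u5, ··d··> u6
  u1 = 0 | 0 | b.(0 + 0)\{a,b,d} ⊢ ··b··> u7
  u2 = (b.0 + b.0 + a.(0 | 0)) | (0 + 0)\{a,b,d} ⊢ ··a··> u7, ··b··> u8
  u3 = 0 | b.(0 + 0)\{a,b,d} ⊢ ··b··> u8
  u4 = (0 + 0) | (0 + 0) ⊢ stopped
  u5 = d.(0 + 0) | 0 ⊢ ··d··> u9
  u6 = (0 + 0) | (0\{a,d} + c.0) ⊢ ··c··> u9
  u7 = 0 | 0 | (0 + 0)\{a,b,d} ⊢ stopped
  u8 = 0 | (0 + 0)\{a,b,d} ⊢ stopped
  u9 = (0 + 0) | 0 ⊢ stopped
Q's transition system — 10 states:
  v0 = (b.0 + c.0 + a.(0 | 0)) | b.(0 + 0)\{a,b,d} + (c.((0 + 0) | (0 + 0)) + d.(0 + 0) | (0\{a,d} + c.0)) ⊢ ··a··> v1, ··b··> v2, ··b··> v3, ··c··> v3, ··c··> v4, ··c··> v5, ··d··> v6
  v1 = 0 | 0 | b.(0 + 0)\{a,b,d} ⊢ ··b··> v7
  v2 = (b.0 + c.0 + a.(0 | 0)) | (0 + 0)\{a,b,d} ⊢ ··a··> v7, ··b··> v8, ··c··> v8
  v3 = 0 | b.(0 + 0)\{a,b,d} ⊢ ··b··> v8
  v4 = (0 + 0) | (0 + 0) ⊢ stopped
  v5 = d.(0 + 0) | 0 ⊢ ··d··> v9
  v6 = (0 + 0) | (0\{a,d} + c.0) ⊢ ··c··> v9
  v7 = 0 | 0 | (0 + 0)\{a,b,d} ⊢ stopped
  v8 = 0 | (0 + 0)\{a,b,d} ⊢ stopped
  v9 = (0 + 0) | 0 ⊢ stopped
Bisimilarity quotient blocks:
  B0 = {u0}
  B1 = {u4, u7, u8, u9, v4, v7, v8, v9}
  B2 = {u6, v6}
  B3 = {u5, v5}
  B4 = {u2}
  B5 = {u1, u3, v1, v3}
  B6 = {v0}
  B7 = {v2}
u0 ∈ B0, v0 ∈ B6 → different blocks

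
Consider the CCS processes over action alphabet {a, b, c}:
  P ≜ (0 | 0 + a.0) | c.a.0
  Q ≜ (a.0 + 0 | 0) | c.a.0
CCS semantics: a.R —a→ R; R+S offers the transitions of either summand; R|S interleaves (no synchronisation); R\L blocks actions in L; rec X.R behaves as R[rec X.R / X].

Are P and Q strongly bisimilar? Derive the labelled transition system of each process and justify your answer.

bisimilar

Reachable graph of P (6 states):
  m0 = (0 | 0 + a.0) | c.a.0 | ··a··> m1, ··c··> m2
  m1 = 0 | c.a.0 | ··c··> m3
  m2 = (0 | 0 + a.0) | a.0 | ··a··> m3, ··a··> m4
  m3 = 0 | a.0 | ··a··> m5
  m4 = (0 | 0 + a.0) | 0 | ··a··> m5
  m5 = 0 | 0 | (no moves)
Reachable graph of Q (6 states):
  n0 = (a.0 + 0 | 0) | c.a.0 | ··a··> n1, ··c··> n2
  n1 = 0 | c.a.0 | ··c··> n3
  n2 = (a.0 + 0 | 0) | a.0 | ··a··> n3, ··a··> n4
  n3 = 0 | a.0 | ··a··> n5
  n4 = (a.0 + 0 | 0) | 0 | ··a··> n5
  n5 = 0 | 0 | (no moves)
Bisimilarity quotient blocks:
  B0 = {m0, n0}
  B1 = {m1, n1}
  B2 = {m3, m4, n3, n4}
  B3 = {m5, n5}
  B4 = {m2, n2}
m0 ∈ B0, n0 ∈ B0 → same block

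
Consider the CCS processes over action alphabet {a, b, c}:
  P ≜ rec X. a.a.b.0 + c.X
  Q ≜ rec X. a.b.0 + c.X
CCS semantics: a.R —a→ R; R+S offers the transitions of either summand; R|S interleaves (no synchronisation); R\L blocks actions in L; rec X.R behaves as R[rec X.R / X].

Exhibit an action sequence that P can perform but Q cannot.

aa

LTS(P): 4 reachable states
  p0 = rec X. a.a.b.0 + c.X :: -a-> p1, -c-> p0
  p1 = a.b.0 :: -a-> p2
  p2 = b.0 :: -b-> p3
  p3 = 0 :: ∅
LTS(Q): 3 reachable states
  q0 = rec X. a.b.0 + c.X :: -a-> q1, -c-> q0
  q1 = b.0 :: -b-> q2
  q2 = 0 :: ∅
Executing aa from P (initial set {p0}):
  step 1 (a): {p1}
  step 2 (a): {p2}
  — P admits the full trace.
Executing aa from Q (initial set {q0}):
  step 1 (a): {q1}
  step 2 (a): ∅  — Q cannot continue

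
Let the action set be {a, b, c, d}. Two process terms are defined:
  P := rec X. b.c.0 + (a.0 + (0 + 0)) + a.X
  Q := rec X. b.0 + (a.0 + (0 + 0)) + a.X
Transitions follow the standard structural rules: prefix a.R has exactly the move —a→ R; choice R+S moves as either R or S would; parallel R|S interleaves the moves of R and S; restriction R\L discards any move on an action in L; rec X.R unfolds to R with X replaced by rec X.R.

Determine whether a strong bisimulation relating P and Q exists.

P ≁ Q

LTS(P): 3 reachable states
  p0 = rec X. b.c.0 + (a.0 + (0 + 0)) + a.X → —a→ p0, —a→ p1, —b→ p2
  p1 = 0 → deadlocked
  p2 = c.0 → —c→ p1
LTS(Q): 2 reachable states
  q0 = rec X. b.0 + (a.0 + (0 + 0)) + a.X → —a→ q0, —a→ q1, —b→ q1
  q1 = 0 → deadlocked
Coarsest stable partition (strong bisimilarity classes):
  B0 = {p0}
  B1 = {p1, q1}
  B2 = {p2}
  B3 = {q0}
p0 ∈ B0, q0 ∈ B3 → different blocks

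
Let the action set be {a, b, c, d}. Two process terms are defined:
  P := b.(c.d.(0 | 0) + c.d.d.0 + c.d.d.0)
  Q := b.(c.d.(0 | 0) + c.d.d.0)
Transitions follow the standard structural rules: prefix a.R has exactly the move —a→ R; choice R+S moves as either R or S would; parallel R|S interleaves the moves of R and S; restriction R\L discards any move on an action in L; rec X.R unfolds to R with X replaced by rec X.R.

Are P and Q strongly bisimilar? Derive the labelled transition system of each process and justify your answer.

Reachable graph of P (7 states):
  s0 = b.(c.d.(0 | 0) + c.d.d.0 + c.d.d.0) :: =b=> s1
  s1 = c.d.(0 | 0) + c.d.d.0 + c.d.d.0 :: =c=> s2, =c=> s3
  s2 = d.(0 | 0) :: =d=> s4
  s3 = d.d.0 :: =d=> s5
  s4 = 0 | 0 :: deadlocked
  s5 = d.0 :: =d=> s6
  s6 = 0 :: deadlocked
Reachable graph of Q (7 states):
  t0 = b.(c.d.(0 | 0) + c.d.d.0) :: =b=> t1
  t1 = c.d.(0 | 0) + c.d.d.0 :: =c=> t2, =c=> t3
  t2 = d.(0 | 0) :: =d=> t4
  t3 = d.d.0 :: =d=> t5
  t4 = 0 | 0 :: deadlocked
  t5 = d.0 :: =d=> t6
  t6 = 0 :: deadlocked
Partition-refinement fixed point:
  B0 = {s0, t0}
  B1 = {s1, t1}
  B2 = {s2, s5, t2, t5}
  B3 = {s4, s6, t4, t6}
  B4 = {s3, t3}
s0 ∈ B0, t0 ∈ B0 → same block

P ~ Q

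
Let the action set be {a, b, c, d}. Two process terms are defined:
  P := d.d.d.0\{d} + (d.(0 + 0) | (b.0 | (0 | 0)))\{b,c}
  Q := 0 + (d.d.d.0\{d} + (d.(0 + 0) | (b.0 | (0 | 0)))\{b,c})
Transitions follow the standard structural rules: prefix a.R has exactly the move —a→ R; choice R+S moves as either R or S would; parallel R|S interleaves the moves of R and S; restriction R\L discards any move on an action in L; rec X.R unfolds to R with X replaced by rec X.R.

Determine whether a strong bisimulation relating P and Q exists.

P ~ Q

Reachable graph of P (5 states):
  p0 = d.d.d.0\{d} + (d.(0 + 0) | (b.0 | (0 | 0)))\{b,c} → ··d··> p1, ··d··> p2
  p1 = ((0 + 0) | (b.0 | (0 | 0)))\{b,c} → ∅
  p2 = d.d.0\{d} → ··d··> p3
  p3 = d.0\{d} → ··d··> p4
  p4 = 0\{d} → ∅
Reachable graph of Q (5 states):
  q0 = 0 + (d.d.d.0\{d} + (d.(0 + 0) | (b.0 | (0 | 0)))\{b,c}) → ··d··> q1, ··d··> q2
  q1 = ((0 + 0) | (b.0 | (0 | 0)))\{b,c} → ∅
  q2 = d.d.0\{d} → ··d··> q3
  q3 = d.0\{d} → ··d··> q4
  q4 = 0\{d} → ∅
Bisimilarity quotient blocks:
  B0 = {p0, q0}
  B1 = {p1, p4, q1, q4}
  B2 = {p2, q2}
  B3 = {p3, q3}
p0 ∈ B0, q0 ∈ B0 → same block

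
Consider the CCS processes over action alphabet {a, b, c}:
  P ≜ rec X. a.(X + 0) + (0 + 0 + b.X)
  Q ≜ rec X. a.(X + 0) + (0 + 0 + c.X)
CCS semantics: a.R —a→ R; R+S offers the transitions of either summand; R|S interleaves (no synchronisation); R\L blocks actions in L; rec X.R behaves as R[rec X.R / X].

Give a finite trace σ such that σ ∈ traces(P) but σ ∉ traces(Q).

Reachable graph of P (2 states):
  s0 = rec X. a.(X + 0) + (0 + 0 + b.X) has moves --a--▸ s1, --b--▸ s0
  s1 = (rec X. a.(X + 0) + (0 + 0 + b.X)) + 0 has moves --a--▸ s1, --b--▸ s0
Reachable graph of Q (2 states):
  t0 = rec X. a.(X + 0) + (0 + 0 + c.X) has moves --a--▸ t1, --c--▸ t0
  t1 = (rec X. a.(X + 0) + (0 + 0 + c.X)) + 0 has moves --a--▸ t1, --c--▸ t0
Run σ = ⟨b⟩ on P: start {s0}
  step 1 (b): {s0}
  — P admits the full trace.
Run σ = ⟨b⟩ on Q: start {t0}
  step 1 (b): no successor for Q

b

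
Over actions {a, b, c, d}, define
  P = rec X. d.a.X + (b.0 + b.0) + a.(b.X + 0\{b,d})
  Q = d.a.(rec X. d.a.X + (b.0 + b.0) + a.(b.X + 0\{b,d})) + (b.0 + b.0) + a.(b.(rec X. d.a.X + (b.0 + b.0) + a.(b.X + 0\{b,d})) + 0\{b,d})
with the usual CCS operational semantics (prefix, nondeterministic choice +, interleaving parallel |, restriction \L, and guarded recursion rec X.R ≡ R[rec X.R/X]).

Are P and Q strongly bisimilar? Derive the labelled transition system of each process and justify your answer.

bisimilar

P's transition system — 4 states:
  u0 = rec X. d.a.X + (b.0 + b.0) + a.(b.X + 0\{b,d}) | -a-> u1, -b-> u2, -d-> u3
  u1 = b.(rec X. d.a.X + (b.0 + b.0) + a.(b.X + 0\{b,d})) + 0\{b,d} | -b-> u0
  u2 = 0 | stopped
  u3 = a.(rec X. d.a.X + (b.0 + b.0) + a.(b.X + 0\{b,d})) | -a-> u0
Q's transition system — 5 states:
  v0 = d.a.(rec X. d.a.X + (b.0 + b.0) + a.(b.X + 0\{b,d})) + (b.0 + b.0) + a.(b.(rec X. d.a.X + (b.0 + b.0) + a.(b.X + 0\{b,d})) + 0\{b,d}) | -a-> v1, -b-> v2, -d-> v3
  v1 = b.(rec X. d.a.X + (b.0 + b.0) + a.(b.X + 0\{b,d})) + 0\{b,d} | -b-> v4
  v2 = 0 | stopped
  v3 = a.(rec X. d.a.X + (b.0 + b.0) + a.(b.X + 0\{b,d})) | -a-> v4
  v4 = rec X. d.a.X + (b.0 + b.0) + a.(b.X + 0\{b,d}) | -a-> v1, -b-> v2, -d-> v3
Partition-refinement fixed point:
  B0 = {u0, v0, v4}
  B1 = {u3, v3}
  B2 = {u1, v1}
  B3 = {u2, v2}
u0 ∈ B0, v0 ∈ B0 → same block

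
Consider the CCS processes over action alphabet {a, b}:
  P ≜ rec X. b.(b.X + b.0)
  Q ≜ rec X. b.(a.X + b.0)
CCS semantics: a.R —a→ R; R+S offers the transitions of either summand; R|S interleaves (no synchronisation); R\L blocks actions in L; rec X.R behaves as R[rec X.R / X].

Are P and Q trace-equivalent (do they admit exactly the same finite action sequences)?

P's transition system — 3 states:
  u0 = rec X. b.(b.X + b.0) → ··b··> u1
  u1 = b.(rec X. b.(b.X + b.0)) + b.0 → ··b··> u0, ··b··> u2
  u2 = 0 → stopped
Q's transition system — 3 states:
  v0 = rec X. b.(a.X + b.0) → ··b··> v1
  v1 = a.(rec X. b.(a.X + b.0)) + b.0 → ··a··> v0, ··b··> v2
  v2 = 0 → stopped
Executing bbb from P (initial set {u0}):
  [1] b ⇒ {u1}
  [2] b ⇒ {u0, u2}
  [3] b ⇒ {u1}
  — P admits the full trace.
Executing bbb from Q (initial set {v0}):
  [1] b ⇒ {v1}
  [2] b ⇒ {v2}
  [3] b ⇒ no successor for Q

trace-distinct — witness ⟨bbb⟩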